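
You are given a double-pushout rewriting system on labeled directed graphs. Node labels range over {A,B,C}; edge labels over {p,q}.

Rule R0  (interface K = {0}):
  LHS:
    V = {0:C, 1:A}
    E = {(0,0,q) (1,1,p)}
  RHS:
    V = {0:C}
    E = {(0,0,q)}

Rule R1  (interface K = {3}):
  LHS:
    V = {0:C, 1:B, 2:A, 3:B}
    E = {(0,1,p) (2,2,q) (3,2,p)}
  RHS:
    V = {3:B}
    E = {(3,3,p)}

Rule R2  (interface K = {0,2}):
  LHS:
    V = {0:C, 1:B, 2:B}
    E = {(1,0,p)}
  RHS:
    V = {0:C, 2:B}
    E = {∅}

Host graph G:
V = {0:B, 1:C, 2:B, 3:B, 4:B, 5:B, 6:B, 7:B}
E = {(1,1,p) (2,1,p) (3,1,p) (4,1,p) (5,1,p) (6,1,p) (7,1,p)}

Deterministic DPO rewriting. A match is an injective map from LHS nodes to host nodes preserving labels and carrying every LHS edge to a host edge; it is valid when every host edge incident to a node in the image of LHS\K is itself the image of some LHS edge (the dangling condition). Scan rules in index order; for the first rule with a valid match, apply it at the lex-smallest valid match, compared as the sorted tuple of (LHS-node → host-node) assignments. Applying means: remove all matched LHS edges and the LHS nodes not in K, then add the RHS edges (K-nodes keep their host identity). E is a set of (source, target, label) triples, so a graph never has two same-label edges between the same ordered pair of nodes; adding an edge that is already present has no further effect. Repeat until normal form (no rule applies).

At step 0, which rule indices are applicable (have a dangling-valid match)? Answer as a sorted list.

R0: no valid match — LHS pattern not found
R1: no valid match — LHS pattern not found
R2: 36 valid matches — {0↦1, 1↦2, 2↦0}, {0↦1, 1↦2, 2↦3}, {0↦1, 1↦2, 2↦4} (+33 more)

Answer: [R2]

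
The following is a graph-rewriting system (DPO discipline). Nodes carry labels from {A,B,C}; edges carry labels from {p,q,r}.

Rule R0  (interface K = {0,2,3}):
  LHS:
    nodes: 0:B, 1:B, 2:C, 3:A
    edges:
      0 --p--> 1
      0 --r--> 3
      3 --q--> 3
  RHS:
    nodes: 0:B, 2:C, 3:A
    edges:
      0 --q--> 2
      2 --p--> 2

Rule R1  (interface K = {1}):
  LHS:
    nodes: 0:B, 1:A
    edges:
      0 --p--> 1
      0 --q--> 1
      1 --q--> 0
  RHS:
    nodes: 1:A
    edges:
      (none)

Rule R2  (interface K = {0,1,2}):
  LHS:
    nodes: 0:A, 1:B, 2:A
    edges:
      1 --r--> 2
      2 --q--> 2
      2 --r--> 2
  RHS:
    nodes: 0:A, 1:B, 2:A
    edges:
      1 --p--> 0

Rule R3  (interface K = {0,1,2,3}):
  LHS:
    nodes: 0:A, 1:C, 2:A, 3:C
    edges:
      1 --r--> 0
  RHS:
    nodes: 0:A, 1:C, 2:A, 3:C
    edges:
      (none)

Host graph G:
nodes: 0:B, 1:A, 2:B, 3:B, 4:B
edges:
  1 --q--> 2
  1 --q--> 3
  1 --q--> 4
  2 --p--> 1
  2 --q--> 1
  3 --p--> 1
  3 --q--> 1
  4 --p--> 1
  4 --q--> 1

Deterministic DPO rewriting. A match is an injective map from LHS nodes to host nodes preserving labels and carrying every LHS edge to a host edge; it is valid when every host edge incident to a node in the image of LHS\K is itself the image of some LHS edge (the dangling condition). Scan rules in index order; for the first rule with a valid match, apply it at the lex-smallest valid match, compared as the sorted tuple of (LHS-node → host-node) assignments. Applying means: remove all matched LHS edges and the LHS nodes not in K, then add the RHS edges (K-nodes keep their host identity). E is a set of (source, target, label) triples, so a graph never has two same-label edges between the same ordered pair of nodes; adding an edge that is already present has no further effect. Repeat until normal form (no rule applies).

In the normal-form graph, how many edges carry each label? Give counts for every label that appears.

Answer: (no edges)

Rewrite trace:
initial: |V|=5 |E|=9  E = 1-q->2 1-q->3 1-q->4 2-p->1 2-q->1 3-p->1 3-q->1 4-p->1 4-q->1
step 1: apply R1 at {0↦2, 1↦1}  → |V|=4 |E|=6  E = 1-q->3 1-q->4 3-p->1 3-q->1 4-p->1 4-q->1
step 2: apply R1 at {0↦3, 1↦1}  → |V|=3 |E|=3  E = 1-q->4 4-p->1 4-q->1
step 3: apply R1 at {0↦4, 1↦1}  → |V|=2 |E|=0  E = ∅
final graph: no rule applies after step 3
NF edges: []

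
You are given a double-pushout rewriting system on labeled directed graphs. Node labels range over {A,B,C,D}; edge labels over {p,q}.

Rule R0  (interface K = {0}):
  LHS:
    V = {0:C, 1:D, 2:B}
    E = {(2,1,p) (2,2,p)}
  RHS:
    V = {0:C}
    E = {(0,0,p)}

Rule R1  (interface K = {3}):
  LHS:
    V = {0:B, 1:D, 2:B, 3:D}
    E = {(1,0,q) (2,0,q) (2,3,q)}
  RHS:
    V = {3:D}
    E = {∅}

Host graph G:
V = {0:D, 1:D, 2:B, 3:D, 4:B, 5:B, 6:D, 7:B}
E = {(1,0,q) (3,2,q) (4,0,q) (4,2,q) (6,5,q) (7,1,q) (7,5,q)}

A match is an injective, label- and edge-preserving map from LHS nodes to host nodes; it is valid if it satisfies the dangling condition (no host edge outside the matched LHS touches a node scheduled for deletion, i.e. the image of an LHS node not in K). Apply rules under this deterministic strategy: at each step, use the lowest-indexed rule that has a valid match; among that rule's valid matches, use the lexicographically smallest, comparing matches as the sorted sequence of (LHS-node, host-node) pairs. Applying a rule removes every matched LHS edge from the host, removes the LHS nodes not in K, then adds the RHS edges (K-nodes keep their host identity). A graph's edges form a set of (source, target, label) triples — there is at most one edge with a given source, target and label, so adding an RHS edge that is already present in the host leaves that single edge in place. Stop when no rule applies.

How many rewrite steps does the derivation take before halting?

Answer: 2

Rewrite trace:
start.  V:8 E:7  edges: 1-q->0 3-q->2 4-q->0 4-q->2 6-q->5 7-q->1 7-q->5
1. fire R1 via {0↦2, 1↦3, 2↦4, 3↦0}  →  V:5 E:4  edges: 1-q->0 6-q->5 7-q->1 7-q->5
2. fire R1 via {0↦5, 1↦6, 2↦7, 3↦1}  →  V:2 E:1  edges: 1-q->0
final graph: no rule applies after step 2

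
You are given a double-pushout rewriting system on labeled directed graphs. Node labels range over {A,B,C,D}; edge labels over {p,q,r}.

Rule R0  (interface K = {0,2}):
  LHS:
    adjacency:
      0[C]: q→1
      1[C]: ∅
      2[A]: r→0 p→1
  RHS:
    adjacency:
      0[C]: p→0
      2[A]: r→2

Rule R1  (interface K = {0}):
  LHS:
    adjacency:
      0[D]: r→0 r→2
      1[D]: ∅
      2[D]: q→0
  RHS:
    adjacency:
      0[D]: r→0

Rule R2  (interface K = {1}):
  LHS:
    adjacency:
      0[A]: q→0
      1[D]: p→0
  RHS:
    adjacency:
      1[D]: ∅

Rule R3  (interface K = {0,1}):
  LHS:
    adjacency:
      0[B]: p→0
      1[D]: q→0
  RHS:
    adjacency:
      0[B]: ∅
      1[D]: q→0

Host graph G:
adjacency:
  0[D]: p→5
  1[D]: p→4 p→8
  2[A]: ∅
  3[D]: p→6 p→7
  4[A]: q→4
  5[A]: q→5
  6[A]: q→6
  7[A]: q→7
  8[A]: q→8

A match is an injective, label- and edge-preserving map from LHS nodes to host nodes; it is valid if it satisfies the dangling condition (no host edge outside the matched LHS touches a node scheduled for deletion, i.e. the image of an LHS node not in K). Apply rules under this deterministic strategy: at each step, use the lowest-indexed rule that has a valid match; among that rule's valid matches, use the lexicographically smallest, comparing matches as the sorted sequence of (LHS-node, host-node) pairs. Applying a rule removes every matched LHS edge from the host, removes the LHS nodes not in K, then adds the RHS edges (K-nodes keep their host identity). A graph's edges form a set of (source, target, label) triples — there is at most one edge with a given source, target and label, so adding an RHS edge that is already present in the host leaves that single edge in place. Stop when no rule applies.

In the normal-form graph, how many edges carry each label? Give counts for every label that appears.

[0] host  ⇒  9 nodes, 10 edges  {0-p->5 1-p->4 1-p->8 3-p->6 3-p->7 4-q->4 5-q->5 6-q->6 7-q->7 8-q->8}
[1] R2 @ {0↦4, 1↦1}  ⇒  8 nodes, 8 edges  {0-p->5 1-p->8 3-p->6 3-p->7 5-q->5 6-q->6 7-q->7 8-q->8}
[2] R2 @ {0↦5, 1↦0}  ⇒  7 nodes, 6 edges  {1-p->8 3-p->6 3-p->7 6-q->6 7-q->7 8-q->8}
[3] R2 @ {0↦6, 1↦3}  ⇒  6 nodes, 4 edges  {1-p->8 3-p->7 7-q->7 8-q->8}
[4] R2 @ {0↦7, 1↦3}  ⇒  5 nodes, 2 edges  {1-p->8 8-q->8}
[5] R2 @ {0↦8, 1↦1}  ⇒  4 nodes, 0 edges  {∅}
normal form: no rule applies after step 5
NF edges: []

Answer: (no edges)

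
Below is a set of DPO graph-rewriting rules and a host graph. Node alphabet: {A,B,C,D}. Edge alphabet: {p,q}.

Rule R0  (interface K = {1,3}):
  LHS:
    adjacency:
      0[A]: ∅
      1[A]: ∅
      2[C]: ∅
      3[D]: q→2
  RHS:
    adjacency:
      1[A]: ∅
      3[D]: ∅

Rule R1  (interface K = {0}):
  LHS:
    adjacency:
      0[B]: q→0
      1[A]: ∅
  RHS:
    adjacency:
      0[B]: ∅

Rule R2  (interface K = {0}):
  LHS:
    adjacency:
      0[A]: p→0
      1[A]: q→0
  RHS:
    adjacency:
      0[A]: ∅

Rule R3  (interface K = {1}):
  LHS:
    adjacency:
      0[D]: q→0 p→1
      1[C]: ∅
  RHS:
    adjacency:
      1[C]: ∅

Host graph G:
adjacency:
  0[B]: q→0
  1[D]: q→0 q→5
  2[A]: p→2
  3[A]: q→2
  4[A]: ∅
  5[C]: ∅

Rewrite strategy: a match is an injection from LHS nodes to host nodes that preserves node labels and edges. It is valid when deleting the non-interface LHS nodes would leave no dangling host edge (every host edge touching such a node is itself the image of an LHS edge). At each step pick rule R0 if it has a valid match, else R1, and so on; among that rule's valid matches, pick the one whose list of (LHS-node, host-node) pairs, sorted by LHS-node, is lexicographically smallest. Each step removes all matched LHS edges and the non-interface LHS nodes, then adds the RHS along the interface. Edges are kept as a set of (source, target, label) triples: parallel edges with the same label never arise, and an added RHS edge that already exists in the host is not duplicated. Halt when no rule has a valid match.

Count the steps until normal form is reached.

Answer: 3

Rewrite trace:
start.  V:6 E:5  edges: 0-q->0 1-q->0 1-q->5 2-p->2 3-q->2
1. fire R0 via {0↦4, 1↦2, 2↦5, 3↦1}  →  V:4 E:4  edges: 0-q->0 1-q->0 2-p->2 3-q->2
2. fire R2 via {0↦2, 1↦3}  →  V:3 E:2  edges: 0-q->0 1-q->0
3. fire R1 via {0↦0, 1↦2}  →  V:2 E:1  edges: 1-q->0
normal form: no rule applies after step 3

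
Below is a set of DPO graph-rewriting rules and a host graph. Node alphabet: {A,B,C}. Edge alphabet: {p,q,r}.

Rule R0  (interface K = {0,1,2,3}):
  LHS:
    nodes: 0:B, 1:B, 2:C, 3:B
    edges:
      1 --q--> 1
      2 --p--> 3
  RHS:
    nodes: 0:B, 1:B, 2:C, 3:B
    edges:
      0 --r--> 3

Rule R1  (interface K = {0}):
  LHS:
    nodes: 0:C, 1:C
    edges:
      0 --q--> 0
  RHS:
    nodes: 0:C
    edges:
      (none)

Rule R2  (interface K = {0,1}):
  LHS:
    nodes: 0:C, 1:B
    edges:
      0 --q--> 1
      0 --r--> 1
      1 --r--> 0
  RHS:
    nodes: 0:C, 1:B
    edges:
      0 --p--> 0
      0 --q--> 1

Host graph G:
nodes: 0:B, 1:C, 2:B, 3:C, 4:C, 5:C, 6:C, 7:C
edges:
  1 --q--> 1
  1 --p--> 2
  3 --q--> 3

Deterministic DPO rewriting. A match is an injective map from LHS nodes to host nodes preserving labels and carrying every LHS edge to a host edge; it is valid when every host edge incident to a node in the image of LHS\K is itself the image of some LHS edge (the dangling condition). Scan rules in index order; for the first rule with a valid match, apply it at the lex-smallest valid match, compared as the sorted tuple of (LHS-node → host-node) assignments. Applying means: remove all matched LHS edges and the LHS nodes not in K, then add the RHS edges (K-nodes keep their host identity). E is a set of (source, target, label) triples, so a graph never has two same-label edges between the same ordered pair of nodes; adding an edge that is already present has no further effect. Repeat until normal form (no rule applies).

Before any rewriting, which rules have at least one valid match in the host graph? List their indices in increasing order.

R0: no valid match — LHS pattern not found
R1: 8 valid matches — {0↦1, 1↦4}, {0↦1, 1↦5}, {0↦1, 1↦6} (+5 more)
R2: no valid match — LHS pattern not found

Answer: [R1]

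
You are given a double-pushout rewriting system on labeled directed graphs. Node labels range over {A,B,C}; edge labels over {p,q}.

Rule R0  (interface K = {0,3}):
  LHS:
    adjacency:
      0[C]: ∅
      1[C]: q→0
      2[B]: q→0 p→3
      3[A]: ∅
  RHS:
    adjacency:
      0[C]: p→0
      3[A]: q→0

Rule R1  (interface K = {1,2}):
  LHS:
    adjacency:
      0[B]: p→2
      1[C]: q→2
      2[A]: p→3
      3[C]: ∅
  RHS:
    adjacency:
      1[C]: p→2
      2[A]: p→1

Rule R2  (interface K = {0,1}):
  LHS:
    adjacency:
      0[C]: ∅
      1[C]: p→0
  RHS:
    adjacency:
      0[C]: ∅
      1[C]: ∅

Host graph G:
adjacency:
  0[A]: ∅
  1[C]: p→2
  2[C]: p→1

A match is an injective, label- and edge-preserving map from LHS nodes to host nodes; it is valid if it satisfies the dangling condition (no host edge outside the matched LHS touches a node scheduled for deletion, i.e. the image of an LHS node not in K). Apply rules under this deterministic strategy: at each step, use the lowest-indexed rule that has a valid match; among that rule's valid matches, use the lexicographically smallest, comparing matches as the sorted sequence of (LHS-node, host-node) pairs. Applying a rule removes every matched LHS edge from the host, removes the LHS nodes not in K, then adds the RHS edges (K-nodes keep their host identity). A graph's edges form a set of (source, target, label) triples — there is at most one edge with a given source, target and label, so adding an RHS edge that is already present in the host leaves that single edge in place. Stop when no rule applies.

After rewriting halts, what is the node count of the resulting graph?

[0] host  ⇒  3 nodes, 2 edges  {1-p->2 2-p->1}
[1] R2 @ {0↦1, 1↦2}  ⇒  3 nodes, 1 edges  {1-p->2}
[2] R2 @ {0↦2, 1↦1}  ⇒  3 nodes, 0 edges  {∅}
halt: no rule applies after step 2
NF nodes: {0:A, 1:C, 2:C}

Answer: 3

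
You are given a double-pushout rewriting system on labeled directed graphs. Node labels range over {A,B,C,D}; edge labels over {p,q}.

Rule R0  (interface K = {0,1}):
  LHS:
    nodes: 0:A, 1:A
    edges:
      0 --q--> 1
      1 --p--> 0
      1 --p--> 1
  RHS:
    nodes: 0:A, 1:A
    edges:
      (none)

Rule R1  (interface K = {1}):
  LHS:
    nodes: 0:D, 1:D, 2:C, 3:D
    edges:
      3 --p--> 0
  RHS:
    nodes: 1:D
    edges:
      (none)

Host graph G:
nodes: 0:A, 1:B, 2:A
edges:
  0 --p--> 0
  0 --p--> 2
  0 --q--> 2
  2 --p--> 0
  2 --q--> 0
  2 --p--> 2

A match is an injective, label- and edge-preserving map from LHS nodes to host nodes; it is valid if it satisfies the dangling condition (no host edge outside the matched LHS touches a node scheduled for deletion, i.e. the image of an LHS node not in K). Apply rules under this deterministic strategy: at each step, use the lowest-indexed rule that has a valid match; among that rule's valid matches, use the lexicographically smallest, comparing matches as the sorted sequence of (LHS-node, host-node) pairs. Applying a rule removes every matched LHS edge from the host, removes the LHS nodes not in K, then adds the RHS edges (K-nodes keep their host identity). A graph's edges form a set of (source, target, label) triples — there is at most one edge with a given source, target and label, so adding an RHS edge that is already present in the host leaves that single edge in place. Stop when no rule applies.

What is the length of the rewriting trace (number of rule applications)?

Answer: 2

Rewrite trace:
start.  V:3 E:6  edges: 0-p->0 0-p->2 0-q->2 2-p->0 2-q->0 2-p->2
1. fire R0 via {0↦0, 1↦2}  →  V:3 E:3  edges: 0-p->0 0-p->2 2-q->0
2. fire R0 via {0↦2, 1↦0}  →  V:3 E:0  edges: ∅
final graph: no rule applies after step 2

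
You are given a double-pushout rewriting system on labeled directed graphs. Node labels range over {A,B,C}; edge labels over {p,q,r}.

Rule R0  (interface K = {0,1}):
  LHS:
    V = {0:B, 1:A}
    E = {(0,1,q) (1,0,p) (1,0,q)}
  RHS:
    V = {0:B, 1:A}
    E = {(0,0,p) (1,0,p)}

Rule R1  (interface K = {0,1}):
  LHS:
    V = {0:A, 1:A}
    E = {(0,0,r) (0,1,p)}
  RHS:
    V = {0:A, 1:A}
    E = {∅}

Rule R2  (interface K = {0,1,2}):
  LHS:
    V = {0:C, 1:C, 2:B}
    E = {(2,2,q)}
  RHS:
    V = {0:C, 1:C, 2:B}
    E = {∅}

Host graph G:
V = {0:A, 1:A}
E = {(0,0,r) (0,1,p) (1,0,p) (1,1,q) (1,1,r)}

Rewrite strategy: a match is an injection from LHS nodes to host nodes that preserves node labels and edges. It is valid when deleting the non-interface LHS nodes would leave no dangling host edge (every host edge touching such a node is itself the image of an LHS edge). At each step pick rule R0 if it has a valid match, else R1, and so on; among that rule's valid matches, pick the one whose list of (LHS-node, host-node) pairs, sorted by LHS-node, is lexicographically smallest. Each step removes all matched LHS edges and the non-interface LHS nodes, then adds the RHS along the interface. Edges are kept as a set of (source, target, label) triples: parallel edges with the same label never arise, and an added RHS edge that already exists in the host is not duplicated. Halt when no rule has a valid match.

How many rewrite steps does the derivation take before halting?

initial: |V|=2 |E|=5  E = 0-r->0 0-p->1 1-p->0 1-q->1 1-r->1
step 1: apply R1 at {0↦0, 1↦1}  → |V|=2 |E|=3  E = 1-p->0 1-q->1 1-r->1
step 2: apply R1 at {0↦1, 1↦0}  → |V|=2 |E|=1  E = 1-q->1
final graph: no rule applies after step 2

Answer: 2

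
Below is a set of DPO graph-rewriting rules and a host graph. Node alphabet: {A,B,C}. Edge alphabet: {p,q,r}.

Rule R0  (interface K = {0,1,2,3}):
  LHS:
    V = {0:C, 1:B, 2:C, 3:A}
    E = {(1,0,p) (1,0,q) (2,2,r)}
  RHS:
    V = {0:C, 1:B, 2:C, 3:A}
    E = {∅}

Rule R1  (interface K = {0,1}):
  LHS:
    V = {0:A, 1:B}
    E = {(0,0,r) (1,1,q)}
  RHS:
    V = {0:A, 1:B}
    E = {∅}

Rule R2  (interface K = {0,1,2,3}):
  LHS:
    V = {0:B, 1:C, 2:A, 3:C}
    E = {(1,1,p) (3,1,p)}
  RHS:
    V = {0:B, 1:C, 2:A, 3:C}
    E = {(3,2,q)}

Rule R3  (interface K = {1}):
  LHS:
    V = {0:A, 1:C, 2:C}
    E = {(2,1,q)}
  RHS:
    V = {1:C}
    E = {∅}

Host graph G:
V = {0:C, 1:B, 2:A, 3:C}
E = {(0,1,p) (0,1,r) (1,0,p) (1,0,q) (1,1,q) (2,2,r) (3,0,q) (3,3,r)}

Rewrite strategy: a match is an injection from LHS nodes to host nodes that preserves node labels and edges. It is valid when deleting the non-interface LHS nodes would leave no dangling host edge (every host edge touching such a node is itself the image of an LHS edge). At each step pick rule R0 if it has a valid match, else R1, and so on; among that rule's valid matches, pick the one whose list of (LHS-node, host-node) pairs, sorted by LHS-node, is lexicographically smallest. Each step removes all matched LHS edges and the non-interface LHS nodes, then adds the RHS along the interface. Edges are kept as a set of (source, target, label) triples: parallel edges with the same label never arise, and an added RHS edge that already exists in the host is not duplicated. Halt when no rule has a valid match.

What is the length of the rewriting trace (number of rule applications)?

Answer: 3

Rewrite trace:
initial: |V|=4 |E|=8  E = 0-p->1 0-r->1 1-p->0 1-q->0 1-q->1 2-r->2 3-q->0 3-r->3
step 1: apply R0 at {0↦0, 1↦1, 2↦3, 3↦2}  → |V|=4 |E|=5  E = 0-p->1 0-r->1 1-q->1 2-r->2 3-q->0
step 2: apply R1 at {0↦2, 1↦1}  → |V|=4 |E|=3  E = 0-p->1 0-r->1 3-q->0
step 3: apply R3 at {0↦2, 1↦0, 2↦3}  → |V|=2 |E|=2  E = 0-p->1 0-r->1
final graph: no rule applies after step 3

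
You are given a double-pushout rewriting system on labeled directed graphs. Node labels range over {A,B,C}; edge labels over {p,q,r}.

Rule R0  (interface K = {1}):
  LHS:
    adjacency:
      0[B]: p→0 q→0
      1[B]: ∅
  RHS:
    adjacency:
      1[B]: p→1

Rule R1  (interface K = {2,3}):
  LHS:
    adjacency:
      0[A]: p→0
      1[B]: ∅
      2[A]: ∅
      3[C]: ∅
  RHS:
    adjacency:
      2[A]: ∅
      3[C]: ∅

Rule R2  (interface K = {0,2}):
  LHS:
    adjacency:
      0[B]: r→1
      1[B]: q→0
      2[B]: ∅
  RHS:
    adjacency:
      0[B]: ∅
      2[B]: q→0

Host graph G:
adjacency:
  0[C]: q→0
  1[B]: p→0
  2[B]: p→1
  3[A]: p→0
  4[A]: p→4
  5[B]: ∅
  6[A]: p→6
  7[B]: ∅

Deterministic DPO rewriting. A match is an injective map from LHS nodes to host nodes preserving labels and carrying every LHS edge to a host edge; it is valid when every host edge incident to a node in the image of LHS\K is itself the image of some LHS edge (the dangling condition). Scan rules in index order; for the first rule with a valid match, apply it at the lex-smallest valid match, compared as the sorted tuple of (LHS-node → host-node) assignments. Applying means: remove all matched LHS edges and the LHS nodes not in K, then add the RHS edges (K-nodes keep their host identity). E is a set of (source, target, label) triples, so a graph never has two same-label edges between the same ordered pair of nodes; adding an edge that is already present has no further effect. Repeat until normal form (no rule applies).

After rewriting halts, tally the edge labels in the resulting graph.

Answer: p:3 q:1

Derivation:
start.  V:8 E:6  edges: 0-q->0 1-p->0 2-p->1 3-p->0 4-p->4 6-p->6
1. fire R1 via {0↦4, 1↦5, 2↦3, 3↦0}  →  V:6 E:5  edges: 0-q->0 1-p->0 2-p->1 3-p->0 6-p->6
2. fire R1 via {0↦6, 1↦7, 2↦3, 3↦0}  →  V:4 E:4  edges: 0-q->0 1-p->0 2-p->1 3-p->0
halt: no rule applies after step 2
NF edges: [(0, 0, 'q'), (1, 0, 'p'), (2, 1, 'p'), (3, 0, 'p')]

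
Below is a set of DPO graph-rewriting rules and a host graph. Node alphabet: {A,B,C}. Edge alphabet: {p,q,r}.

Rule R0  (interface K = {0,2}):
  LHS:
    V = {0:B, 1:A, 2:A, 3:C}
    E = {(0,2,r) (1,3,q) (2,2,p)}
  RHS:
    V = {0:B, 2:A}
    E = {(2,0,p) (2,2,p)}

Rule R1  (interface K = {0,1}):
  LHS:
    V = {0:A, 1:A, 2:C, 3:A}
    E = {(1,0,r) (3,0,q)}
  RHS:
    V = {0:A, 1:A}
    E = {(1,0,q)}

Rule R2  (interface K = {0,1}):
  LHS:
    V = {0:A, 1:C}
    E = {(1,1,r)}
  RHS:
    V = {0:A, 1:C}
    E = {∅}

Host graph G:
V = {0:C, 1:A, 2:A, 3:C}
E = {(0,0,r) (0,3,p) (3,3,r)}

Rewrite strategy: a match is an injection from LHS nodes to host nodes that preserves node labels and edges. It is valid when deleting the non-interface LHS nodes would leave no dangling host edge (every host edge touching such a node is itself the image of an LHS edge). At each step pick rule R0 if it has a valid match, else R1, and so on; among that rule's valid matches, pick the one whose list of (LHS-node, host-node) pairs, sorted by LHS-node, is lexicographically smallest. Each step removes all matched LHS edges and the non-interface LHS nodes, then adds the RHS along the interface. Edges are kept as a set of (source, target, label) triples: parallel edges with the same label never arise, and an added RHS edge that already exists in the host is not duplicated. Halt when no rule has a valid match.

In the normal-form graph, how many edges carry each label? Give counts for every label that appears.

initial: |V|=4 |E|=3  E = 0-r->0 0-p->3 3-r->3
step 1: apply R2 at {0↦1, 1↦0}  → |V|=4 |E|=2  E = 0-p->3 3-r->3
step 2: apply R2 at {0↦1, 1↦3}  → |V|=4 |E|=1  E = 0-p->3
final graph: no rule applies after step 2
NF edges: [(0, 3, 'p')]

Answer: p:1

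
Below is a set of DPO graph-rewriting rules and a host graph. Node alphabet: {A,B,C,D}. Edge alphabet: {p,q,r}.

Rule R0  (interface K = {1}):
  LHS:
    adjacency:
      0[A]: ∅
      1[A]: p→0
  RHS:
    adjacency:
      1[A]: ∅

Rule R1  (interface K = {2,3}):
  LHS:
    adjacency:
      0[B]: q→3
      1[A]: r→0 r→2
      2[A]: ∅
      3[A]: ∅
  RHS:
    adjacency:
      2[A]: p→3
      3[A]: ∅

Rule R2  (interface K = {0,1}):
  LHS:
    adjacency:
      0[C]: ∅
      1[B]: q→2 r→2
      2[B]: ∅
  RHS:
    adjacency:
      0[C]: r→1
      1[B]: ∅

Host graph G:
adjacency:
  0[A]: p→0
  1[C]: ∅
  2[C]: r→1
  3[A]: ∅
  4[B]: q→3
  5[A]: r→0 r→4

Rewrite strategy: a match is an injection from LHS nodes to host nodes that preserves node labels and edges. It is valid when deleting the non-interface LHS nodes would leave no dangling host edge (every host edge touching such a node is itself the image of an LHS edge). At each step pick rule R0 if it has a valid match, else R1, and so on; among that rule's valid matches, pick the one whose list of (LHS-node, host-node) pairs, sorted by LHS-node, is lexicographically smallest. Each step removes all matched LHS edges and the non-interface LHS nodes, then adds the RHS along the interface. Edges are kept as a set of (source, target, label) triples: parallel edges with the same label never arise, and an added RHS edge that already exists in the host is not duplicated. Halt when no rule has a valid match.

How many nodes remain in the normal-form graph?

Answer: 3

Rewrite trace:
start.  V:6 E:5  edges: 0-p->0 2-r->1 4-q->3 5-r->0 5-r->4
1. fire R1 via {0↦4, 1↦5, 2↦0, 3↦3}  →  V:4 E:3  edges: 0-p->0 0-p->3 2-r->1
2. fire R0 via {0↦3, 1↦0}  →  V:3 E:2  edges: 0-p->0 2-r->1
final graph: no rule applies after step 2
NF nodes: {0:A, 1:C, 2:C}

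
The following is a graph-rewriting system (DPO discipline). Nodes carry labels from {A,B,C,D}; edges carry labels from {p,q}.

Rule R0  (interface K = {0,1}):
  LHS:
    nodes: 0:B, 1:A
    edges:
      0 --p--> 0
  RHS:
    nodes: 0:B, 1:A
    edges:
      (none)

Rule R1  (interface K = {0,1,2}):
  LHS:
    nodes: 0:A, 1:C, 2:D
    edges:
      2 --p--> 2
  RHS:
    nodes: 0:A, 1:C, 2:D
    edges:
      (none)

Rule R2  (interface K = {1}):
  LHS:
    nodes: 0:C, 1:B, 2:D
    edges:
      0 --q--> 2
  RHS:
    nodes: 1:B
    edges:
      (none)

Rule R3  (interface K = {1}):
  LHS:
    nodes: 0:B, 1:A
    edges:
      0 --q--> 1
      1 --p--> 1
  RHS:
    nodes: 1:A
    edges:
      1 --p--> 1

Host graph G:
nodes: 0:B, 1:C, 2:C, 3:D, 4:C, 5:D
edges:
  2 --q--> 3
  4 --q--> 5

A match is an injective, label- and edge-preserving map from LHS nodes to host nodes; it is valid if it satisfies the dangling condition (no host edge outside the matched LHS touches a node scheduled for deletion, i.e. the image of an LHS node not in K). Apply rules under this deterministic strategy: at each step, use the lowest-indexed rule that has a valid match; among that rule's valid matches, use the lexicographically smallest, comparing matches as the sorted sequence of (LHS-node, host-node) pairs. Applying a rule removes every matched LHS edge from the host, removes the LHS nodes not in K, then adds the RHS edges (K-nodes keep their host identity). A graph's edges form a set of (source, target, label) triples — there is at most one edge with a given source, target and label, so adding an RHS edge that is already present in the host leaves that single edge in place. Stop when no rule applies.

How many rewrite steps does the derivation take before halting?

[0] host  ⇒  6 nodes, 2 edges  {2-q->3 4-q->5}
[1] R2 @ {0↦2, 1↦0, 2↦3}  ⇒  4 nodes, 1 edges  {4-q->5}
[2] R2 @ {0↦4, 1↦0, 2↦5}  ⇒  2 nodes, 0 edges  {∅}
halt: no rule applies after step 2

Answer: 2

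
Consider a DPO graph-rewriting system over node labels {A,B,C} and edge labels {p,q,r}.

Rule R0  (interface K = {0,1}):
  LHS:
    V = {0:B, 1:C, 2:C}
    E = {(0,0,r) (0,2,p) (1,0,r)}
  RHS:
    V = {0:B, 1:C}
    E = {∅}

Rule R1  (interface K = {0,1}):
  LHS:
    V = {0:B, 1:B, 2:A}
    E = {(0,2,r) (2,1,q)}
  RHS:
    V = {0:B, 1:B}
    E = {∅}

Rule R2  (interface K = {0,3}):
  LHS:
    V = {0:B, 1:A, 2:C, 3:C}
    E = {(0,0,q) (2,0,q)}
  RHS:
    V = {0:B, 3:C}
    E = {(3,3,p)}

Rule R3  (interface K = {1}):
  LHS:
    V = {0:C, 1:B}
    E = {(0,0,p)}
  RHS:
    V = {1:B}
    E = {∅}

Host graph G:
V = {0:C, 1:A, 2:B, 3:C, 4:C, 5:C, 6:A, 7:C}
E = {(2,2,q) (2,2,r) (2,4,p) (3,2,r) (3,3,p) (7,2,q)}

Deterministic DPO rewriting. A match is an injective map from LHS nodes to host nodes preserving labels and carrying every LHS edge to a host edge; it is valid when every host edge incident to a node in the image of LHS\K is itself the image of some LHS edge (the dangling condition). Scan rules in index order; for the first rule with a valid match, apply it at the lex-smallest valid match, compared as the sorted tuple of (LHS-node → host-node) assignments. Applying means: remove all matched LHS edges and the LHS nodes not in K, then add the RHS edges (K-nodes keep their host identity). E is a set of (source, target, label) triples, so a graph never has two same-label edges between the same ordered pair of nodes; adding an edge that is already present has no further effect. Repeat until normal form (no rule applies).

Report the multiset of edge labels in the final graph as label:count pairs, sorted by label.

Answer: (no edges)

Derivation:
[0] host  ⇒  8 nodes, 6 edges  {2-q->2 2-r->2 2-p->4 3-r->2 3-p->3 7-q->2}
[1] R0 @ {0↦2, 1↦3, 2↦4}  ⇒  7 nodes, 3 edges  {2-q->2 3-p->3 7-q->2}
[2] R2 @ {0↦2, 1↦1, 2↦7, 3↦0}  ⇒  5 nodes, 2 edges  {0-p->0 3-p->3}
[3] R3 @ {0↦0, 1↦2}  ⇒  4 nodes, 1 edges  {3-p->3}
[4] R3 @ {0↦3, 1↦2}  ⇒  3 nodes, 0 edges  {∅}
halt: no rule applies after step 4
NF edges: []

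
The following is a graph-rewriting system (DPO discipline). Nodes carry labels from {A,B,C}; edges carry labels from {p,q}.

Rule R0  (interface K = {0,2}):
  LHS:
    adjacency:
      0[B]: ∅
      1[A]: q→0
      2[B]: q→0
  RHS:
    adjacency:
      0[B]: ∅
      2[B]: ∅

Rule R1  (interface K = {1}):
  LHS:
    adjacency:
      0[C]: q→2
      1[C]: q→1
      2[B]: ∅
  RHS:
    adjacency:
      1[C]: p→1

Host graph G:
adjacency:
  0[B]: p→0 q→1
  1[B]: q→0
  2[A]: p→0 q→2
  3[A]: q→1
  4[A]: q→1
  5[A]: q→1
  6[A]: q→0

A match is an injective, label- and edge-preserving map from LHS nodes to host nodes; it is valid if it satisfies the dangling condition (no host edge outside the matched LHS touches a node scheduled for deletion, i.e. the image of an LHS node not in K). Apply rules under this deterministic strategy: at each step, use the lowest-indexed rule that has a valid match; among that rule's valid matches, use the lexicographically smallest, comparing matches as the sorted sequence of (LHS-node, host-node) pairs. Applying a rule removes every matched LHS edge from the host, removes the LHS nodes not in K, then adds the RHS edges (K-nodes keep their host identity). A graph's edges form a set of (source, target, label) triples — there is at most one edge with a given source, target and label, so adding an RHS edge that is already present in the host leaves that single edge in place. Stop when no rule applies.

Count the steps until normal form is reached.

start.  V:7 E:9  edges: 0-p->0 0-q->1 1-q->0 2-p->0 2-q->2 3-q->1 4-q->1 5-q->1 6-q->0
1. fire R0 via {0↦0, 1↦6, 2↦1}  →  V:6 E:7  edges: 0-p->0 0-q->1 2-p->0 2-q->2 3-q->1 4-q->1 5-q->1
2. fire R0 via {0↦1, 1↦3, 2↦0}  →  V:5 E:5  edges: 0-p->0 2-p->0 2-q->2 4-q->1 5-q->1
final graph: no rule applies after step 2

Answer: 2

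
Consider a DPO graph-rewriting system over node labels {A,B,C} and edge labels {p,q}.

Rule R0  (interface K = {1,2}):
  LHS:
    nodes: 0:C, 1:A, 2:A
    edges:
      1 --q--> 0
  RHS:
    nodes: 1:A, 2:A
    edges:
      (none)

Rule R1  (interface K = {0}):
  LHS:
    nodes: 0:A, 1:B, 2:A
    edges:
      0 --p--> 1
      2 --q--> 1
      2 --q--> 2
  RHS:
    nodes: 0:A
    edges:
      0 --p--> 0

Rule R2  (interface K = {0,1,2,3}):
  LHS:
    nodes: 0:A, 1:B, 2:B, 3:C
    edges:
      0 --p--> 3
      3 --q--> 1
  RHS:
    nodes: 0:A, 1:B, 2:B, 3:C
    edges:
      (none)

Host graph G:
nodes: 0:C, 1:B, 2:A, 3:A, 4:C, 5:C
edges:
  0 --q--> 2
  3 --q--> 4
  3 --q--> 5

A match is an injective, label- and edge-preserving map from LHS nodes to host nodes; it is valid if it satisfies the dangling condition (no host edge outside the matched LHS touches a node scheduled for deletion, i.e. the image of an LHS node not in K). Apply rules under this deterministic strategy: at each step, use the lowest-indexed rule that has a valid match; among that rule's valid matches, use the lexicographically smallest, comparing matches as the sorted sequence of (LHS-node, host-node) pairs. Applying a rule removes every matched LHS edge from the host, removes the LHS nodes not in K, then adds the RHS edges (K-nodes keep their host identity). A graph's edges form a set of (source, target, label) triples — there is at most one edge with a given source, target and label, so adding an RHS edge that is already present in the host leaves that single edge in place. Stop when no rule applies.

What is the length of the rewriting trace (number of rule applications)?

initial: |V|=6 |E|=3  E = 0-q->2 3-q->4 3-q->5
step 1: apply R0 at {0↦4, 1↦3, 2↦2}  → |V|=5 |E|=2  E = 0-q->2 3-q->5
step 2: apply R0 at {0↦5, 1↦3, 2↦2}  → |V|=4 |E|=1  E = 0-q->2
halt: no rule applies after step 2

Answer: 2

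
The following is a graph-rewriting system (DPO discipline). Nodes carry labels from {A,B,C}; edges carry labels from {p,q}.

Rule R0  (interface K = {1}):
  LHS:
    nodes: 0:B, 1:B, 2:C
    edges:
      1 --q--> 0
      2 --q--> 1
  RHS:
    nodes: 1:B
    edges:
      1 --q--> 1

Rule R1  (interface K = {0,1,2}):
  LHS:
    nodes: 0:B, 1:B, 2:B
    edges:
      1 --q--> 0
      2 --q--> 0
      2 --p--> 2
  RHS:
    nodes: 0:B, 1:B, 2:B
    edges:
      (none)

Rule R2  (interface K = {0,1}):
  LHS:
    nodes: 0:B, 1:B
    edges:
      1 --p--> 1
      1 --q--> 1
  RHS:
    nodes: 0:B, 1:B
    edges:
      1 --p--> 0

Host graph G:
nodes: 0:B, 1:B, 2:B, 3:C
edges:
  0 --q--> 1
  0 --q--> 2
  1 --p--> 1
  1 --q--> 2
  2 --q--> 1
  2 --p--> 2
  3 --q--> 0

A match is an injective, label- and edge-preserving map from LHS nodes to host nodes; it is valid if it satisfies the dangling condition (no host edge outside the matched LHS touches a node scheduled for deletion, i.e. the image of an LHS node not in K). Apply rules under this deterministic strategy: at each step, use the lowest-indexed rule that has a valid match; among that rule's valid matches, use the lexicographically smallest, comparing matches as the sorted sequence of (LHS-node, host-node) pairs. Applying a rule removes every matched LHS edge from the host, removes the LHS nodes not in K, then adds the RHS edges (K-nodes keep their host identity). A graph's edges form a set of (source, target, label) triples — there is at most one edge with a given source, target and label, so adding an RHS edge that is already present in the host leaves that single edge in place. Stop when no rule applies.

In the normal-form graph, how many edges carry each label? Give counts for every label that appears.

start.  V:4 E:7  edges: 0-q->1 0-q->2 1-p->1 1-q->2 2-q->1 2-p->2 3-q->0
1. fire R1 via {0↦1, 1↦0, 2↦2}  →  V:4 E:4  edges: 0-q->2 1-p->1 1-q->2 3-q->0
2. fire R1 via {0↦2, 1↦0, 2↦1}  →  V:4 E:1  edges: 3-q->0
final graph: no rule applies after step 2
NF edges: [(3, 0, 'q')]

Answer: q:1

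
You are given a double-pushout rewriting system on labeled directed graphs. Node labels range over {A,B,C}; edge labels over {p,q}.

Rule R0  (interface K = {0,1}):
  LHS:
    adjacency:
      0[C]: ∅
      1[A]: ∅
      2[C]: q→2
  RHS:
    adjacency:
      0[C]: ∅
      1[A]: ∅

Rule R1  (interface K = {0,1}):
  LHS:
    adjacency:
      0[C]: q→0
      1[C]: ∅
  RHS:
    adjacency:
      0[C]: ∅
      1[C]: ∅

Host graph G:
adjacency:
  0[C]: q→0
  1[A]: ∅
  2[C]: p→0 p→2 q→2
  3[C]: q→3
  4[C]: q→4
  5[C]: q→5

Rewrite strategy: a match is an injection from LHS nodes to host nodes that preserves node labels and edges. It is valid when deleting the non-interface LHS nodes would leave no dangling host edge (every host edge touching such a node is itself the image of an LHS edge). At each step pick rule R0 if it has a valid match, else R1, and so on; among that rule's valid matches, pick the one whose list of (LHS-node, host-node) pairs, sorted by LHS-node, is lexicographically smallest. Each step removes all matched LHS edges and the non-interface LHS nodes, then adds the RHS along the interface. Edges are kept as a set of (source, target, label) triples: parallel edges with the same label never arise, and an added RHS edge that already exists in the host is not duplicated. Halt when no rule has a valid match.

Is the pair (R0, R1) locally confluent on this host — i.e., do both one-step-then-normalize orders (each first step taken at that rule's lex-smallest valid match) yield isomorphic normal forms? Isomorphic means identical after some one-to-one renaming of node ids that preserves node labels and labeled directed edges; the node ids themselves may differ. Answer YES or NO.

Answer: YES

Rewrite trace:
branch R0-first: apply at {0↦0, 1↦1, 2↦3} → |E|=6, then 4 more step(s) → NF |V|=3 |E|=2 V={0:C, 1:A, 2:C} E=2-p->0 2-p->2
branch R1-first: apply at {0↦0, 1↦2} → |E|=6, then 4 more step(s) → NF |V|=3 |E|=2 V={0:C, 1:A, 2:C} E=2-p->0 2-p->2
graphs isomorphic (equal up to label-preserving node renaming)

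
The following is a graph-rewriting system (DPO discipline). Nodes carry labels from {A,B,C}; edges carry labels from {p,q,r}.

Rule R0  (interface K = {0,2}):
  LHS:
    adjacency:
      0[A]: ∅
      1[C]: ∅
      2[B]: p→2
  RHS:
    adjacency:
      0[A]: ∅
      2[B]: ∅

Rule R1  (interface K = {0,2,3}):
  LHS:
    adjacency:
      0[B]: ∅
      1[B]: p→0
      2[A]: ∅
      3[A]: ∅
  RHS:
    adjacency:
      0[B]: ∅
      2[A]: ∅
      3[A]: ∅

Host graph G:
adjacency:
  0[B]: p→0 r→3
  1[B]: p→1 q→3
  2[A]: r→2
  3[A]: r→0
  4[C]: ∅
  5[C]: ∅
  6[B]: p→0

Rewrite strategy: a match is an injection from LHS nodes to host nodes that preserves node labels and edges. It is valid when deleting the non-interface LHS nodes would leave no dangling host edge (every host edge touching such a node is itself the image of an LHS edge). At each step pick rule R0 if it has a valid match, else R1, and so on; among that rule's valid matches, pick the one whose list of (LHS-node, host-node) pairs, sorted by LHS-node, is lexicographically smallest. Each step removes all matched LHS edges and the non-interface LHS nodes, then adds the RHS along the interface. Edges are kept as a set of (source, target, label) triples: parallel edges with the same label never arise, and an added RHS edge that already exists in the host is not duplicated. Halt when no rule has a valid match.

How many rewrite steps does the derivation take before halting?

[0] host  ⇒  7 nodes, 7 edges  {0-p->0 0-r->3 1-p->1 1-q->3 2-r->2 3-r->0 6-p->0}
[1] R0 @ {0↦2, 1↦4, 2↦0}  ⇒  6 nodes, 6 edges  {0-r->3 1-p->1 1-q->3 2-r->2 3-r->0 6-p->0}
[2] R0 @ {0↦2, 1↦5, 2↦1}  ⇒  5 nodes, 5 edges  {0-r->3 1-q->3 2-r->2 3-r->0 6-p->0}
[3] R1 @ {0↦0, 1↦6, 2↦2, 3↦3}  ⇒  4 nodes, 4 edges  {0-r->3 1-q->3 2-r->2 3-r->0}
final graph: no rule applies after step 3

Answer: 3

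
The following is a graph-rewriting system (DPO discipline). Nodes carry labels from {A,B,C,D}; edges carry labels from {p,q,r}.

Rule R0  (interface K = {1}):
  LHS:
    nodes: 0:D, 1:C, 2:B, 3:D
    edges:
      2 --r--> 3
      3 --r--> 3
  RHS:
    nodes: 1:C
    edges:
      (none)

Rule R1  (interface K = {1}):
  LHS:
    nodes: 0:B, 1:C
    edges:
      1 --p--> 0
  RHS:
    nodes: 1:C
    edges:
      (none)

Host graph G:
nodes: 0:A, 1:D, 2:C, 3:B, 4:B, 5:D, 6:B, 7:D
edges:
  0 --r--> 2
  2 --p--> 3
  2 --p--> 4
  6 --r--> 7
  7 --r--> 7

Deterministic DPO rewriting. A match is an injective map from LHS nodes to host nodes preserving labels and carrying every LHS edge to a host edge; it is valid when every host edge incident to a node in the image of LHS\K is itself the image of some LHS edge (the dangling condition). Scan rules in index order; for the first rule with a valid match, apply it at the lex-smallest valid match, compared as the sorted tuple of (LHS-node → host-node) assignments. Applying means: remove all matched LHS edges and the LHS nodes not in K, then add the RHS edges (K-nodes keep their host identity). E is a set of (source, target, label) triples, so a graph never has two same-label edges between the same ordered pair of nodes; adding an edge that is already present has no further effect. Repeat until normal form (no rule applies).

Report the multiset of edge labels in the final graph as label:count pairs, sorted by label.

Answer: r:1

Derivation:
start.  V:8 E:5  edges: 0-r->2 2-p->3 2-p->4 6-r->7 7-r->7
1. fire R0 via {0↦1, 1↦2, 2↦6, 3↦7}  →  V:5 E:3  edges: 0-r->2 2-p->3 2-p->4
2. fire R1 via {0↦3, 1↦2}  →  V:4 E:2  edges: 0-r->2 2-p->4
3. fire R1 via {0↦4, 1↦2}  →  V:3 E:1  edges: 0-r->2
normal form: no rule applies after step 3
NF edges: [(0, 2, 'r')]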